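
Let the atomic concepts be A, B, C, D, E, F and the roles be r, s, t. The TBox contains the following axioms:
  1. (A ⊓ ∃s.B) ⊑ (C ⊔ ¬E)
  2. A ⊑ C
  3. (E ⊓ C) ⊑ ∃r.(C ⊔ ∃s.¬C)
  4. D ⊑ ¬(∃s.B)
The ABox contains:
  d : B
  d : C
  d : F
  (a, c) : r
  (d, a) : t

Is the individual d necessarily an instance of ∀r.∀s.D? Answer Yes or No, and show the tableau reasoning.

No

1. d : ∀r.∀s.D?  L(d) = {B, C, F} ∪ {∃r.∃s.¬D}
   open: L(d) ⊇ {B, C, F, ¬A, ¬D, …} (+ ∃-successors) — d ∉ ∀r.∀s.D possible
2. Hence d : ∀r.∀s.D: not entailed.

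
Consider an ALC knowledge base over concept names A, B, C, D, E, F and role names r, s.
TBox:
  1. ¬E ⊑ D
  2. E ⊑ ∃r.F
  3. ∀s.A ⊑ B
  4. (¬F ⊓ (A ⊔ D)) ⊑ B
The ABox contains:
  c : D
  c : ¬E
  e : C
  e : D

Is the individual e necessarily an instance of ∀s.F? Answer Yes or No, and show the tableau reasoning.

No

1. e : ∀s.F?  L(e) = {C, D} ∪ {∃s.¬F}
   open: L(e) ⊇ {C, D, F, ¬E, ∃s.¬A, …} (+ ∃-successors) — e ∉ ∀s.F possible
2. Hence e : ∀s.F: not entailed.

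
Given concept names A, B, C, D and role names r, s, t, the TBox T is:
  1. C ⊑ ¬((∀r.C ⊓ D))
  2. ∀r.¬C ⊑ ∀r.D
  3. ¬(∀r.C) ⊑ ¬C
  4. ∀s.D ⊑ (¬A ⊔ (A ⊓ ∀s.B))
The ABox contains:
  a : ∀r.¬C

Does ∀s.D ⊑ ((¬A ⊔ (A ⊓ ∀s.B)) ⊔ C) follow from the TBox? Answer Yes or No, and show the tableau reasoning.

1. ∀s.D ⊑ ((¬A ⊔ (A ⊓ ∀s.B)) ⊔ C)  ⇔  (∀s.D ⊓ ((A ⊓ (¬A ⊔ ∃s.¬B)) ⊓ ¬C)) unsat w.r.t. T
   all branches close; clash {B, ¬B} at an ∃-successor
2. Hence ∀s.D ⊑ ((¬A ⊔ (A ⊓ ∀s.B)) ⊔ C): entailed.

Yes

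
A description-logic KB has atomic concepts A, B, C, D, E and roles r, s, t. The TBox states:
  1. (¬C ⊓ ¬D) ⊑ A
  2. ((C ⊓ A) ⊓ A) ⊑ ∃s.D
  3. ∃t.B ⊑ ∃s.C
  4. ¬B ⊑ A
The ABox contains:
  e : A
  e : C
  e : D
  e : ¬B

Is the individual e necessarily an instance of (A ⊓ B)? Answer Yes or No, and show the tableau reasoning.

1. e : (A ⊓ B)?  L(e) = {A, C, D, ¬B} ∪ {(¬A ⊔ ¬B)}
   open: L(e) ⊇ {A, C, D, ¬B, ∀t.¬B, …} (+ ∃-successors) — e ∉ (A ⊓ B) possible
2. Hence e : (A ⊓ B): not entailed.

No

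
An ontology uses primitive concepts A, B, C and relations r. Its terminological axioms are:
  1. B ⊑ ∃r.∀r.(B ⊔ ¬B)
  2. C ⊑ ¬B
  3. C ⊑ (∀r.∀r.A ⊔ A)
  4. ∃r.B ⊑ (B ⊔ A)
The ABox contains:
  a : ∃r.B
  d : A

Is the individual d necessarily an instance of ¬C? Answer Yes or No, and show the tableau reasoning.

1. d : ¬C?  L(d) = {A} ∪ {C}
   apply at d: C⊑¬B; C⊑(∀r.∀r.A ⊔ A)
   open: L(d) ⊇ {A, C, ¬B, ∀r.¬B} — d ∉ ¬C possible
2. Hence d : ¬C: not entailed.

No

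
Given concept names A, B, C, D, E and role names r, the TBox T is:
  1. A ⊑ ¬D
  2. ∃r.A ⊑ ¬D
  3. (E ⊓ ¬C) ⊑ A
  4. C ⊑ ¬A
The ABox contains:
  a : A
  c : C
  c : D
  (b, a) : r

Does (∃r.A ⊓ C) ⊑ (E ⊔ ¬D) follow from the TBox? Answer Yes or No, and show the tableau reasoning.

1. (∃r.A ⊓ C) ⊑ (E ⊔ ¬D)  ⇔  ((∃r.A ⊓ C) ⊓ (¬E ⊓ D)) unsat w.r.t. T
   all branches close; clash {D, ¬D} at x₀
2. Hence (∃r.A ⊓ C) ⊑ (E ⊔ ¬D): entailed.

Yes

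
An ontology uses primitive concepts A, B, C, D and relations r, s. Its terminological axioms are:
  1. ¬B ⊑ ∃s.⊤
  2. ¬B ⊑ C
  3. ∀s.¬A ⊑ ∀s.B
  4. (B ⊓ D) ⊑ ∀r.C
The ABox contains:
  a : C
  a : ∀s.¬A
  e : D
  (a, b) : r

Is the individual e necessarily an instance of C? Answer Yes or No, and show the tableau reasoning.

1. e : C?  L(e) = {D} ∪ {¬C}
   open: L(e) ⊇ {B, D, ¬C, ∀r.C, ∃s.A} (+ ∃-successors) — e ∉ C possible
2. Hence e : C: not entailed.

No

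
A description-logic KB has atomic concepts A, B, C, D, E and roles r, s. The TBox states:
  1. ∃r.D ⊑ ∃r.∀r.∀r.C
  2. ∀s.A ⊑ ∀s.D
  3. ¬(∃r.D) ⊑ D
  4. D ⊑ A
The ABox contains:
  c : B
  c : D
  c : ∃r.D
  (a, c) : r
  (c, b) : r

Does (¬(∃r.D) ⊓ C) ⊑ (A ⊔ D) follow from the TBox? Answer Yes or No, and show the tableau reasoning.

Yes

1. (¬(∃r.D) ⊓ C) ⊑ (A ⊔ D)  ⇔  ((∀r.¬D ⊓ C) ⊓ (¬A ⊓ ¬D)) unsat w.r.t. T
   all branches close; clash {D, ¬D} at x₀
2. Hence (¬(∃r.D) ⊓ C) ⊑ (A ⊔ D): entailed.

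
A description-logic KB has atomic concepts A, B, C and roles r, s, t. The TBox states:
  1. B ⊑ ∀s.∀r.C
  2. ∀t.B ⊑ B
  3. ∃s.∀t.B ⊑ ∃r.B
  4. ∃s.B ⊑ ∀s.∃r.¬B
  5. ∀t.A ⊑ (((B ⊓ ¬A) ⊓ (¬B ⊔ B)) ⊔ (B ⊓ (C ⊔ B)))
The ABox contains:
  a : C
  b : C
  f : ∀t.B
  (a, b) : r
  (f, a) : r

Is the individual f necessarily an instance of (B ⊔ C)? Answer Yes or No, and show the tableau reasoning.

Yes

1. f : (B ⊔ C)?  L(f) = {∀t.B} ∪ {(¬B ⊓ ¬C)}
   clash {B, ¬B} at f — f ∈ (B ⊔ C)
2. Hence f : (B ⊔ C): entailed.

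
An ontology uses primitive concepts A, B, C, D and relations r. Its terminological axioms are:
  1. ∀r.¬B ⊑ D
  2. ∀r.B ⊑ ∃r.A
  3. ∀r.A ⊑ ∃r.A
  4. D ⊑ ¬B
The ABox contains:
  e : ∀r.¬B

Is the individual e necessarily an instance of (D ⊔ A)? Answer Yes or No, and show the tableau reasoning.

Yes

1. e : (D ⊔ A)?  L(e) = {∀r.¬B} ∪ {(¬D ⊓ ¬A)}
   clash {D, ¬D} at e — e ∈ (D ⊔ A)
2. Hence e : (D ⊔ A): entailed.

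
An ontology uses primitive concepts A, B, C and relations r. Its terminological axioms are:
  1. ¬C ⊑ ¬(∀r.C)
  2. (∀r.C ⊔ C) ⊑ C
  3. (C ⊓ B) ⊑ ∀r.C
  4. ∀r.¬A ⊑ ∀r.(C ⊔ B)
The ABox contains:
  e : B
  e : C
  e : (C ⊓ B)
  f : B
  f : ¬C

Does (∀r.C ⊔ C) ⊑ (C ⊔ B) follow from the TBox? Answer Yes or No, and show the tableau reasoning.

1. (∀r.C ⊔ C) ⊑ (C ⊔ B)  ⇔  ((∀r.C ⊔ C) ⊓ (¬C ⊓ ¬B)) unsat w.r.t. T
   all branches close; clash {C, ¬C} at x₀
2. Hence (∀r.C ⊔ C) ⊑ (C ⊔ B): entailed.

Yes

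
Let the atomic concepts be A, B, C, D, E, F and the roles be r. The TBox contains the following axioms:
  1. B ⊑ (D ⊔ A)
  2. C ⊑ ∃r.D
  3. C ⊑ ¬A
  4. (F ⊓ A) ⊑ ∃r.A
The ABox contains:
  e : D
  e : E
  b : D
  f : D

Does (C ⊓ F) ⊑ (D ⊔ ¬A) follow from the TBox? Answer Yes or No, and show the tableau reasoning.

Yes

1. (C ⊓ F) ⊑ (D ⊔ ¬A)  ⇔  ((C ⊓ F) ⊓ (¬D ⊓ A)) unsat w.r.t. T
   all branches close; clash {A, ¬A} at x₀
2. Hence (C ⊓ F) ⊑ (D ⊔ ¬A): entailed.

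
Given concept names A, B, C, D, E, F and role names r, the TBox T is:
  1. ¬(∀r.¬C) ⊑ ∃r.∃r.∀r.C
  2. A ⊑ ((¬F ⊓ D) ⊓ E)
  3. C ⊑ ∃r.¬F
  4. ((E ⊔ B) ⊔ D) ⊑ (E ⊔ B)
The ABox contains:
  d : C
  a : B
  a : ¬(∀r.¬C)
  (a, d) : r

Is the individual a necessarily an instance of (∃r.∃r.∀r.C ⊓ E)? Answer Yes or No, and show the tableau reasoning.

No

1. a : (∃r.∃r.∀r.C ⊓ E)?  L(a) = {B, ¬(∀r.¬C)} ∪ {(∀r.∀r.∃r.¬C ⊔ ¬E)}
   apply at a: ¬(∀r.¬C)⊑∃r.∃r.∀r.C
   open: L(a) ⊇ {B, ¬A, ¬C, ¬E, ∃r.C, …} (+ ∃-successors) — a ∉ (∃r.∃r.∀r.C ⊓ E) possible
2. Hence a : (∃r.∃r.∀r.C ⊓ E): not entailed.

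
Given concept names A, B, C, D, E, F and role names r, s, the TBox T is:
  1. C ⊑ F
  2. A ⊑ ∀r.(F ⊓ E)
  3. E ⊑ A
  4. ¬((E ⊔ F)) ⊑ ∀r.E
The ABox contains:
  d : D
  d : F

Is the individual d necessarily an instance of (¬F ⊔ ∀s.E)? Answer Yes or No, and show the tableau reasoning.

1. d : (¬F ⊔ ∀s.E)?  L(d) = {D, F} ∪ {(F ⊓ ∃s.¬E)}
   open: L(d) ⊇ {D, F, ¬A, ¬E, ∃s.¬E} (+ ∃-successors) — d ∉ (¬F ⊔ ∀s.E) possible
2. Hence d : (¬F ⊔ ∀s.E): not entailed.

No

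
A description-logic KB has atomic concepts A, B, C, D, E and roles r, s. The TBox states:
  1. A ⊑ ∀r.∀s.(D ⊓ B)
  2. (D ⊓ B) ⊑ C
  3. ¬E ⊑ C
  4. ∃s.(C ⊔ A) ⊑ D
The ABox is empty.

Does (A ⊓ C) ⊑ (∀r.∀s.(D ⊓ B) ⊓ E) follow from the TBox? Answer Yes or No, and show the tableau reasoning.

1. (A ⊓ C) ⊑ (∀r.∀s.(D ⊓ B) ⊓ E)  ⇔  ((A ⊓ C) ⊓ (∃r.∃s.(¬D ⊔ ¬B) ⊔ ¬E)) unsat w.r.t. T
   apply at x₀: A⊑∀r.∀s.(D ⊓ B)
   open: L(x₀) ⊇ {A, C, ¬E, ∀r.∀s.(D ⊓ B), ∀s.(¬C ⊓ ¬A)}
2. Hence (A ⊓ C) ⊑ (∀r.∀s.(D ⊓ B) ⊓ E): not entailed.

No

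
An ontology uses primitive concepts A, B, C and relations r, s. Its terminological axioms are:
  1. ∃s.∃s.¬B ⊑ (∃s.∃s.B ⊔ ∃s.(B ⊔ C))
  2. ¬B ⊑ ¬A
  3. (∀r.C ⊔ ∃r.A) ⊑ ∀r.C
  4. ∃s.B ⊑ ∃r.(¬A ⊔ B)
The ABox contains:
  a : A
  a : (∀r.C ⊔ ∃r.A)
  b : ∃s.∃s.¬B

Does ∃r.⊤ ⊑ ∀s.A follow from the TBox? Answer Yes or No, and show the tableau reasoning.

No

1. ∃r.⊤ ⊑ ∀s.A  ⇔  (∃r.⊤ ⊓ ∃s.¬A) unsat w.r.t. T
   open: L(x₀) ⊇ {B, ∀r.¬A, ∀s.¬B, ∀s.∀s.B, ∃r.¬C, …} (+ ∃-successors)
2. Hence ∃r.⊤ ⊑ ∀s.A: not entailed.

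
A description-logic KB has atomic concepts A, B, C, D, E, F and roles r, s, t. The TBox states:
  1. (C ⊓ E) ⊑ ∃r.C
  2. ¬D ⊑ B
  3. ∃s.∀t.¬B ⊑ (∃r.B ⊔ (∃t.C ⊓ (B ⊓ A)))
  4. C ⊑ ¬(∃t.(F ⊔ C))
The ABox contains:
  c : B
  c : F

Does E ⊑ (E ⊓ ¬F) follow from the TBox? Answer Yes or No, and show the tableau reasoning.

1. E ⊑ (E ⊓ ¬F)  ⇔  (E ⊓ (¬E ⊔ F)) unsat w.r.t. T
   open: L(x₀) ⊇ {D, E, F, ¬C, ∀s.∃t.B}
2. Hence E ⊑ (E ⊓ ¬F): not entailed.

No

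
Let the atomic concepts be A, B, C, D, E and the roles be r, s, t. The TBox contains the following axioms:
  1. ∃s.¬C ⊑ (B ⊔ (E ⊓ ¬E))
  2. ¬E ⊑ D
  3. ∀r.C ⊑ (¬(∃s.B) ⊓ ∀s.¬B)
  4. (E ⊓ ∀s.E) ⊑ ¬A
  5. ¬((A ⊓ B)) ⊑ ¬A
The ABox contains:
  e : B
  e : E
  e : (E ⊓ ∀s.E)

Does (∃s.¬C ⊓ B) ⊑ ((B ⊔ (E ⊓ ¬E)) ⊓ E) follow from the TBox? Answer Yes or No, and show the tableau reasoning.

1. (∃s.¬C ⊓ B) ⊑ ((B ⊔ (E ⊓ ¬E)) ⊓ E)  ⇔  ((∃s.¬C ⊓ B) ⊓ ((¬B ⊓ (¬E ⊔ E)) ⊔ ¬E)) unsat w.r.t. T
   apply at x₀: ∃s.¬C⊑(B ⊔ (E ⊓ ¬E))
   open: L(x₀) ⊇ {A, B, D, ¬E, ∃r.¬C, …} (+ ∃-successors)
2. Hence (∃s.¬C ⊓ B) ⊑ ((B ⊔ (E ⊓ ¬E)) ⊓ E): not entailed.

No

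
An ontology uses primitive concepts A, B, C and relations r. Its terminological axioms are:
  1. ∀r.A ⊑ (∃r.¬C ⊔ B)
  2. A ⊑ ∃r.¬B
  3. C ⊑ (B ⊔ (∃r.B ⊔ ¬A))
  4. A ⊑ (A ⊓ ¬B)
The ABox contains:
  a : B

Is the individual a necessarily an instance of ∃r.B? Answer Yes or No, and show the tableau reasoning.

No

1. a : ∃r.B?  L(a) = {B} ∪ {∀r.¬B}
   open: L(a) ⊇ {B, ¬A, ¬C, ∀r.¬B, ∃r.¬A} (+ ∃-successors) — a ∉ ∃r.B possible
2. Hence a : ∃r.B: not entailed.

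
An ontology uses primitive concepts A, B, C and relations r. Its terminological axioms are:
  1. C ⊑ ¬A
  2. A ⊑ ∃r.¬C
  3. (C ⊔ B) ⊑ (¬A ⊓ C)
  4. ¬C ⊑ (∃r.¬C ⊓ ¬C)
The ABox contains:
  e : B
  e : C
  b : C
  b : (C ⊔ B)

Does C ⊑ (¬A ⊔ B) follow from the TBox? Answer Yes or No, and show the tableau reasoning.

1. C ⊑ (¬A ⊔ B)  ⇔  (C ⊓ (A ⊓ ¬B)) unsat w.r.t. T
   all branches close; clash {A, ¬A} at x₀
2. Hence C ⊑ (¬A ⊔ B): entailed.

Yes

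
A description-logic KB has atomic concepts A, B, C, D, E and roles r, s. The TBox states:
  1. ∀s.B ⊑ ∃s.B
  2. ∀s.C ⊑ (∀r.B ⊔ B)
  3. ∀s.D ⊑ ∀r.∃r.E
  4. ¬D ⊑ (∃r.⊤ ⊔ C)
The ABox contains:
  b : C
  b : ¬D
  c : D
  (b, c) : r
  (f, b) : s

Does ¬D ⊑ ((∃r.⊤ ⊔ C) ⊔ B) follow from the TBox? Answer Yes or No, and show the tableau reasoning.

1. ¬D ⊑ ((∃r.⊤ ⊔ C) ⊔ B)  ⇔  (¬D ⊓ ((∀r.⊥ ⊓ ¬C) ⊓ ¬B)) unsat w.r.t. T
   all branches close; clash {C, ¬C} at x₀
2. Hence ¬D ⊑ ((∃r.⊤ ⊔ C) ⊔ B): entailed.

Yes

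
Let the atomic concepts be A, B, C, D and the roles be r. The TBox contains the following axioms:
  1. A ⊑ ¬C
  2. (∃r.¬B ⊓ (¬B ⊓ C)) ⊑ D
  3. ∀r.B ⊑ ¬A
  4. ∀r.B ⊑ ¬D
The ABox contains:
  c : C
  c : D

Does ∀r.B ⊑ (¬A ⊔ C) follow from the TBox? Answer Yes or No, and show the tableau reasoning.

1. ∀r.B ⊑ (¬A ⊔ C)  ⇔  (∀r.B ⊓ (A ⊓ ¬C)) unsat w.r.t. T
   all branches close; clash {A, ¬A} at x₀
2. Hence ∀r.B ⊑ (¬A ⊔ C): entailed.

Yes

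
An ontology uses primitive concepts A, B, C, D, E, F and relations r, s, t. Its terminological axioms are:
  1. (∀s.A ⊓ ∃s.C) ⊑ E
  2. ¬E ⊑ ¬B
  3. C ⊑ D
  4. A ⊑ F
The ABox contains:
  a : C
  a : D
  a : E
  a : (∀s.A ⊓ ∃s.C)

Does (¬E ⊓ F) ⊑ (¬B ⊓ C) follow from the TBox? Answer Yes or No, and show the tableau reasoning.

No

1. (¬E ⊓ F) ⊑ (¬B ⊓ C)  ⇔  ((¬E ⊓ F) ⊓ (B ⊔ ¬C)) unsat w.r.t. T
   apply at x₀: ¬E⊑¬B
   open: L(x₀) ⊇ {F, ¬B, ¬C, ¬E, ∃s.¬A} (+ ∃-successors)
2. Hence (¬E ⊓ F) ⊑ (¬B ⊓ C): not entailed.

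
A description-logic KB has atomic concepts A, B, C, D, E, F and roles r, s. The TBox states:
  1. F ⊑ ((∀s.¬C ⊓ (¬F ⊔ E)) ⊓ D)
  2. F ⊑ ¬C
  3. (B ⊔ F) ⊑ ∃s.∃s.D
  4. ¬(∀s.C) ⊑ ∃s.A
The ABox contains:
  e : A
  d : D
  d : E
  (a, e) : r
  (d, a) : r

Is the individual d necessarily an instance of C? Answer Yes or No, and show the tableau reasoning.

No

1. d : C?  L(d) = {D, E} ∪ {¬C}
   open: L(d) ⊇ {D, E, ¬B, ¬C, ¬F, …} — d ∉ C possible
2. Hence d : C: not entailed.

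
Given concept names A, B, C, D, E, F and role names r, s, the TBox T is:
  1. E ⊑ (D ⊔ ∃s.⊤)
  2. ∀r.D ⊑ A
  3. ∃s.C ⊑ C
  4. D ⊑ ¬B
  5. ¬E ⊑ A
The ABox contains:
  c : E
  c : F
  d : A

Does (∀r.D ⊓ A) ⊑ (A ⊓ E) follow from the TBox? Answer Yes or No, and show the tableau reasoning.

No

1. (∀r.D ⊓ A) ⊑ (A ⊓ E)  ⇔  ((∀r.D ⊓ A) ⊓ (¬A ⊔ ¬E)) unsat w.r.t. T
   open: L(x₀) ⊇ {A, ¬D, ¬E, ∀r.D, ∀s.¬C}
2. Hence (∀r.D ⊓ A) ⊑ (A ⊓ E): not entailed.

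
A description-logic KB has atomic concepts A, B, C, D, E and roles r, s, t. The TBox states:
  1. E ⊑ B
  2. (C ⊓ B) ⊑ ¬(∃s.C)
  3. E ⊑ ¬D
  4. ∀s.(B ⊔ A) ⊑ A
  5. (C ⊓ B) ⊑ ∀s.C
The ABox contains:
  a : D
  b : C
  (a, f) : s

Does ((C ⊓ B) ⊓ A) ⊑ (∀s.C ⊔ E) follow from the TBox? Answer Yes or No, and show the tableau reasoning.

Yes

1. ((C ⊓ B) ⊓ A) ⊑ (∀s.C ⊔ E)  ⇔  (((C ⊓ B) ⊓ A) ⊓ (∃s.¬C ⊓ ¬E)) unsat w.r.t. T
   all branches close; clash {C, ¬C} at an ∃-successor
2. Hence ((C ⊓ B) ⊓ A) ⊑ (∀s.C ⊔ E): entailed.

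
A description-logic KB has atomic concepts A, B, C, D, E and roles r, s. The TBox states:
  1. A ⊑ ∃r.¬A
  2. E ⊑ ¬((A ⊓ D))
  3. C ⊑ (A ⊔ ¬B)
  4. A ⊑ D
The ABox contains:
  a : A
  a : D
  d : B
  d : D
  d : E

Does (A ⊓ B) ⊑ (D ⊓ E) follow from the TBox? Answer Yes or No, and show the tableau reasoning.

1. (A ⊓ B) ⊑ (D ⊓ E)  ⇔  ((A ⊓ B) ⊓ (¬D ⊔ ¬E)) unsat w.r.t. T
   apply at x₀: A⊑∃r.¬A; A⊑D
   open: L(x₀) ⊇ {A, B, D, ¬C, ¬E, …} (+ ∃-successors)
2. Hence (A ⊓ B) ⊑ (D ⊓ E): not entailed.

No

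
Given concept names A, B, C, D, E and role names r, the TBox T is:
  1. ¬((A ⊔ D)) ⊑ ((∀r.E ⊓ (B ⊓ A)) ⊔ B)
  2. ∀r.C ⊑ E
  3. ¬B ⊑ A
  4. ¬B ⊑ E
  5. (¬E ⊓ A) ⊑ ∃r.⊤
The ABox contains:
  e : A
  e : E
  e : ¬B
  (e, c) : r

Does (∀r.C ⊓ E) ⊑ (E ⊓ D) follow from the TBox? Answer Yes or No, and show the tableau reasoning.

1. (∀r.C ⊓ E) ⊑ (E ⊓ D)  ⇔  ((∀r.C ⊓ E) ⊓ (¬E ⊔ ¬D)) unsat w.r.t. T
   open: L(x₀) ⊇ {A, B, E, ¬D, ∀r.C}
2. Hence (∀r.C ⊓ E) ⊑ (E ⊓ D): not entailed.

No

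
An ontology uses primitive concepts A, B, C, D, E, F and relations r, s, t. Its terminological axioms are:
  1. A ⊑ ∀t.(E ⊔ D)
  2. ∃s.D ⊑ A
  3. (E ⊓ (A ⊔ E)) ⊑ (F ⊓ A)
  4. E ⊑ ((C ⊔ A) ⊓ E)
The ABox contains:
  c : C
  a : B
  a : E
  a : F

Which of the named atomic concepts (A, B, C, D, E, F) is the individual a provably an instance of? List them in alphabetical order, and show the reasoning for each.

{A, B, E, F}

1. a : A?  L(a) = {B, E, F} ∪ {¬A}
   clash {A, ¬A} at a — a ∈ A
2. a : B?  L(a) = {B, E, F} ∪ {¬B}
   clash {B, ¬B} at a — a ∈ B
3. a : C?  L(a) = {B, E, F} ∪ {¬C}
   apply at a: E⊑((C ⊔ A) ⊓ E)
   open: L(a) ⊇ {A, B, E, F, ¬C, …} — a ∉ C possible
4. a : D?  L(a) = {B, E, F} ∪ {¬D}
   apply at a: E⊑((C ⊔ A) ⊓ E)
   open: L(a) ⊇ {A, B, C, E, F, …} — a ∉ D possible
5. a : E?  L(a) = {B, E, F} ∪ {¬E}
   clash {E, ¬E} at a — a ∈ E
6. a : F?  L(a) = {B, E, F} ∪ {¬F}
   clash {F, ¬F} at a — a ∈ F
7. Entailed for a: {A, B, E, F}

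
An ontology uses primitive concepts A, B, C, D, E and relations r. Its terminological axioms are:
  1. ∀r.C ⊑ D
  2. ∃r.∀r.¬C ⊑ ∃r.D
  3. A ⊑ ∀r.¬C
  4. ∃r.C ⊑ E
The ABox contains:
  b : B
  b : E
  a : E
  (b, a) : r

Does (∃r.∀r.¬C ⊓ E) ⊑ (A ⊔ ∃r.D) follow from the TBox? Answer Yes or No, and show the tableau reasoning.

Yes

1. (∃r.∀r.¬C ⊓ E) ⊑ (A ⊔ ∃r.D)  ⇔  ((∃r.∀r.¬C ⊓ E) ⊓ (¬A ⊓ ∀r.¬D)) unsat w.r.t. T
   all branches close; clash {D, ¬D} at an ∃-successor
2. Hence (∃r.∀r.¬C ⊓ E) ⊑ (A ⊔ ∃r.D): entailed.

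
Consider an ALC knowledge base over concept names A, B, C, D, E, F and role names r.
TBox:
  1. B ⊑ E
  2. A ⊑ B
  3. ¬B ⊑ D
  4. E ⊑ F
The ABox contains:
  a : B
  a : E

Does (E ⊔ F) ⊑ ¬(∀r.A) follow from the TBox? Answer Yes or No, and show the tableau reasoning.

1. (E ⊔ F) ⊑ ¬(∀r.A)  ⇔  ((E ⊔ F) ⊓ ∀r.A) unsat w.r.t. T
   open: L(x₀) ⊇ {B, E, F, ∀r.A}
2. Hence (E ⊔ F) ⊑ ¬(∀r.A): not entailed.

No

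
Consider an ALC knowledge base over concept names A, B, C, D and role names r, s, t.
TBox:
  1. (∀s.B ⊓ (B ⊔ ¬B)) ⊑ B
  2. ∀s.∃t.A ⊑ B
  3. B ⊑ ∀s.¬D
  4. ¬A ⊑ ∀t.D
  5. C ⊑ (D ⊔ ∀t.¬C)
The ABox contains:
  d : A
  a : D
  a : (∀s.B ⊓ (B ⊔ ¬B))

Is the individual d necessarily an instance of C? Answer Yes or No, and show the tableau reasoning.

No

1. d : C?  L(d) = {A} ∪ {¬C}
   open: L(d) ⊇ {A, ¬B, ¬C, ∃s.¬B, ∃s.∀t.¬A} (+ ∃-successors) — d ∉ C possible
2. Hence d : C: not entailed.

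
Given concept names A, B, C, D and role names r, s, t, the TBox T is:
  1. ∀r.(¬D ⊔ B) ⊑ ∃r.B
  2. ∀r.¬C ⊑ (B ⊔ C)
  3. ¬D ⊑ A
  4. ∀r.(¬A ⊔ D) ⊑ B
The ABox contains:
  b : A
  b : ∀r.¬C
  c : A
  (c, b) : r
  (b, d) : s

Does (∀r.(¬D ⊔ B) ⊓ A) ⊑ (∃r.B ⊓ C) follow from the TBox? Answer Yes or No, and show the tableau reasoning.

No

1. (∀r.(¬D ⊔ B) ⊓ A) ⊑ (∃r.B ⊓ C)  ⇔  ((∀r.(¬D ⊔ B) ⊓ A) ⊓ (∀r.¬B ⊔ ¬C)) unsat w.r.t. T
   apply at x₀: ∀r.(¬D ⊔ B)⊑∃r.B
   open: L(x₀) ⊇ {A, ¬C, ∀r.(¬D ⊔ B), ∃r.(A ⊓ ¬D), ∃r.B, …} (+ ∃-successors)
2. Hence (∀r.(¬D ⊔ B) ⊓ A) ⊑ (∃r.B ⊓ C): not entailed.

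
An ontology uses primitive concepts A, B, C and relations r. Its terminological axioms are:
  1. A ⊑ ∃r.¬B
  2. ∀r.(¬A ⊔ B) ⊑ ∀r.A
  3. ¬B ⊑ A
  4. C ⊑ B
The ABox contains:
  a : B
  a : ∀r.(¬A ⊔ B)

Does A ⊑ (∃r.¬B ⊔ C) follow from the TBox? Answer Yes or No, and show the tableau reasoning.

1. A ⊑ (∃r.¬B ⊔ C)  ⇔  (A ⊓ (∀r.B ⊓ ¬C)) unsat w.r.t. T
   all branches close; clash {B, ¬B} at an ∃-successor
2. Hence A ⊑ (∃r.¬B ⊔ C): entailed.

Yes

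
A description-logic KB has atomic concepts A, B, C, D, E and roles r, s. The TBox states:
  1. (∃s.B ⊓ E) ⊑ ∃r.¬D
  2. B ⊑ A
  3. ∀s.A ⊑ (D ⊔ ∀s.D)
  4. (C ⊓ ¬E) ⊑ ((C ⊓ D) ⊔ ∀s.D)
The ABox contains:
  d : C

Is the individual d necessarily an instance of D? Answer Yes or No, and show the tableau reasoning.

1. d : D?  L(d) = {C} ∪ {¬D}
   open: L(d) ⊇ {C, E, ¬B, ¬D, ∀s.¬B, …} (+ ∃-successors) — d ∉ D possible
2. Hence d : D: not entailed.

No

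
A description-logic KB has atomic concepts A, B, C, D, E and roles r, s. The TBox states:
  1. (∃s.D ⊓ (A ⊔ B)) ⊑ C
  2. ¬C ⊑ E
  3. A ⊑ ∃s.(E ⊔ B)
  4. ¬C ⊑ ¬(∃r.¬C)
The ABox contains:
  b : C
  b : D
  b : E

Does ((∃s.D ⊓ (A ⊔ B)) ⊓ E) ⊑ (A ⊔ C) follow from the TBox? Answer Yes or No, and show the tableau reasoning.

1. ((∃s.D ⊓ (A ⊔ B)) ⊓ E) ⊑ (A ⊔ C)  ⇔  (((∃s.D ⊓ (A ⊔ B)) ⊓ E) ⊓ (¬A ⊓ ¬C)) unsat w.r.t. T
   all branches close; clash {C, ¬C} at x₀
2. Hence ((∃s.D ⊓ (A ⊔ B)) ⊓ E) ⊑ (A ⊔ C): entailed.

Yes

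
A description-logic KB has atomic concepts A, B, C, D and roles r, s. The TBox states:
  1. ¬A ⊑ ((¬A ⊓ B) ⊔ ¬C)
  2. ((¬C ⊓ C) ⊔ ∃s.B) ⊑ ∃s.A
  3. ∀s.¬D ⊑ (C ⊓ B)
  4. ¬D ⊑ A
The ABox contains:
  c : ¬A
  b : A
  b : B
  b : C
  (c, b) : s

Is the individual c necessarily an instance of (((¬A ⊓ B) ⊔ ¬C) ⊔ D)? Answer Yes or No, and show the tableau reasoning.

1. c : (((¬A ⊓ B) ⊔ ¬C) ⊔ D)?  L(c) = {¬A} ∪ {(((A ⊔ ¬B) ⊓ C) ⊓ ¬D)}
   clash {A, ¬A} at c — c ∈ (((¬A ⊓ B) ⊔ ¬C) ⊔ D)
2. Hence c : (((¬A ⊓ B) ⊔ ¬C) ⊔ D): entailed.

Yes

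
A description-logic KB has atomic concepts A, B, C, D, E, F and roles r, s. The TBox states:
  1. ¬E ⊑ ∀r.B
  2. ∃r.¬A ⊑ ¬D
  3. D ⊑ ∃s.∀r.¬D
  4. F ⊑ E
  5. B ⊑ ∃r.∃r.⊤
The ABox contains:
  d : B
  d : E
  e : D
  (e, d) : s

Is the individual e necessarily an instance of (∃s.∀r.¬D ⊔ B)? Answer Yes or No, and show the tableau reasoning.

Yes

1. e : (∃s.∀r.¬D ⊔ B)?  L(e) = {D} ∪ {(∀s.∃r.D ⊓ ¬B)}
   clash {D, ¬D} at e — e ∈ (∃s.∀r.¬D ⊔ B)
2. Hence e : (∃s.∀r.¬D ⊔ B): entailed.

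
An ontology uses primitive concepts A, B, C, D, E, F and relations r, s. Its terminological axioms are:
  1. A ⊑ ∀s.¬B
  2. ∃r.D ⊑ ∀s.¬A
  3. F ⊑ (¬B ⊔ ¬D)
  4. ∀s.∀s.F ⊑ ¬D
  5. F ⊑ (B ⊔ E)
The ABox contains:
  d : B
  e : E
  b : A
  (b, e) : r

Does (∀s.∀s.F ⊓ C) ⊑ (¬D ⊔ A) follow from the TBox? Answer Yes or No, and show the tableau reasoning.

Yes

1. (∀s.∀s.F ⊓ C) ⊑ (¬D ⊔ A)  ⇔  ((∀s.∀s.F ⊓ C) ⊓ (D ⊓ ¬A)) unsat w.r.t. T
   all branches close; clash {D, ¬D} at x₀
2. Hence (∀s.∀s.F ⊓ C) ⊑ (¬D ⊔ A): entailed.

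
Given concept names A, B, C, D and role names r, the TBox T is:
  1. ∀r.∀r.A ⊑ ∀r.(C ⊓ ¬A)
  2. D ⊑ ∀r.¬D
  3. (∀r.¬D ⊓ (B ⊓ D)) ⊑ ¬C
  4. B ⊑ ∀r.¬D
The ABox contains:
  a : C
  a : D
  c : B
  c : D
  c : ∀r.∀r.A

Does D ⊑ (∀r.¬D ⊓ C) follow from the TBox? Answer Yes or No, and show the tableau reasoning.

No

1. D ⊑ (∀r.¬D ⊓ C)  ⇔  (D ⊓ (∃r.D ⊔ ¬C)) unsat w.r.t. T
   apply at x₀: D⊑∀r.¬D
   open: L(x₀) ⊇ {D, ¬B, ¬C, ∀r.¬D, ∃r.∃r.¬A} (+ ∃-successors)
2. Hence D ⊑ (∀r.¬D ⊓ C): not entailed.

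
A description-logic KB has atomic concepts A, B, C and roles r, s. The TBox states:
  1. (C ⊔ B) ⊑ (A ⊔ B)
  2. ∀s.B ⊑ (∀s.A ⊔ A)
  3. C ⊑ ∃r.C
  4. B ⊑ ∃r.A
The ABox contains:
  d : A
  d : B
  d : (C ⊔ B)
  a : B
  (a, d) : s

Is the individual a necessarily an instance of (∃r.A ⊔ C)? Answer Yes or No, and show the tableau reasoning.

1. a : (∃r.A ⊔ C)?  L(a) = {B} ∪ {(∀r.¬A ⊓ ¬C)}
   clash {A, ¬A} at an ∃-successor — a ∈ (∃r.A ⊔ C)
2. Hence a : (∃r.A ⊔ C): entailed.

Yes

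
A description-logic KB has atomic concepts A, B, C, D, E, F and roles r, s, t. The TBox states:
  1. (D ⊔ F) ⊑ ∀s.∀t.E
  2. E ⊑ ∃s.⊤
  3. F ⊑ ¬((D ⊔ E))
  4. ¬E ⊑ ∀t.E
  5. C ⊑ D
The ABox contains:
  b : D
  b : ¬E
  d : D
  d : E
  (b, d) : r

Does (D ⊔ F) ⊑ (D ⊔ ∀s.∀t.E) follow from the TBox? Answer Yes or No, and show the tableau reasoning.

Yes

1. (D ⊔ F) ⊑ (D ⊔ ∀s.∀t.E)  ⇔  ((D ⊔ F) ⊓ (¬D ⊓ ∃s.∃t.¬E)) unsat w.r.t. T
   all branches close; clash {D, ¬D} at x₀
2. Hence (D ⊔ F) ⊑ (D ⊔ ∀s.∀t.E): entailed.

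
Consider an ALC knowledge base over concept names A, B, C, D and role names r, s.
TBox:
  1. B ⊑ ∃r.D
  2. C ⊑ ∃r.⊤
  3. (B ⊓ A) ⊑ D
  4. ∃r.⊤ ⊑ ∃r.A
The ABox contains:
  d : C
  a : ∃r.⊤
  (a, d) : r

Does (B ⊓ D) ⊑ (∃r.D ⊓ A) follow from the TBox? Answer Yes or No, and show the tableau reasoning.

1. (B ⊓ D) ⊑ (∃r.D ⊓ A)  ⇔  ((B ⊓ D) ⊓ (∀r.¬D ⊔ ¬A)) unsat w.r.t. T
   apply at x₀: B⊑∃r.D
   open: L(x₀) ⊇ {B, D, ¬A, ¬C, ∃r.A, …} (+ ∃-successors)
2. Hence (B ⊓ D) ⊑ (∃r.D ⊓ A): not entailed.

No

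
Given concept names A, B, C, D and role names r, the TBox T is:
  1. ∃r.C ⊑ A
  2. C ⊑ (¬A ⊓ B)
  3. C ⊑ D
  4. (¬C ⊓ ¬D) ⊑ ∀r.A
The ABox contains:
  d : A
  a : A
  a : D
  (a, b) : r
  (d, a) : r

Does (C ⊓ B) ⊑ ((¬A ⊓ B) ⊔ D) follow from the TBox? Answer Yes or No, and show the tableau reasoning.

Yes

1. (C ⊓ B) ⊑ ((¬A ⊓ B) ⊔ D)  ⇔  ((C ⊓ B) ⊓ ((A ⊔ ¬B) ⊓ ¬D)) unsat w.r.t. T
   all branches close; clash {B, ¬B} at x₀
2. Hence (C ⊓ B) ⊑ ((¬A ⊓ B) ⊔ D): entailed.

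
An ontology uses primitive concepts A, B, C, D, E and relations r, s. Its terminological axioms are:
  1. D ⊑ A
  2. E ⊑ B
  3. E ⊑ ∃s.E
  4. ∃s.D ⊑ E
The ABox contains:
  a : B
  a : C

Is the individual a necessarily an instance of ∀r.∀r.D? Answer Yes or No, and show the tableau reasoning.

No

1. a : ∀r.∀r.D?  L(a) = {B, C} ∪ {∃r.∃r.¬D}
   open: L(a) ⊇ {B, C, ¬D, ¬E, ∀s.¬D, …} (+ ∃-successors) — a ∉ ∀r.∀r.D possible
2. Hence a : ∀r.∀r.D: not entailed.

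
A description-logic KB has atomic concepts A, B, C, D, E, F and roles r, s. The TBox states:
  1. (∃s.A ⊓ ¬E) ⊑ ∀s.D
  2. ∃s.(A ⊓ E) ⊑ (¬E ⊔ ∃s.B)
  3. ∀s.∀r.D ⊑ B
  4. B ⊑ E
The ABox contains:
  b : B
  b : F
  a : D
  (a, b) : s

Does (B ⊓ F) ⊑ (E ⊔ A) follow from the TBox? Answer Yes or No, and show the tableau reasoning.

1. (B ⊓ F) ⊑ (E ⊔ A)  ⇔  ((B ⊓ F) ⊓ (¬E ⊓ ¬A)) unsat w.r.t. T
   all branches close; clash {E, ¬E} at x₀
2. Hence (B ⊓ F) ⊑ (E ⊔ A): entailed.

Yes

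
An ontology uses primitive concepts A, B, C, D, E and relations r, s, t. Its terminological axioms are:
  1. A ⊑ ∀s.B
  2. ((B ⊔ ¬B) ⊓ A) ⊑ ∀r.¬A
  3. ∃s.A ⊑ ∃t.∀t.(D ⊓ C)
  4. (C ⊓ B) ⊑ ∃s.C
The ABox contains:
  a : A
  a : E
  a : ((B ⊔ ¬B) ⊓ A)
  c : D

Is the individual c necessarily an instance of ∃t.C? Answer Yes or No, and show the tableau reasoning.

No

1. c : ∃t.C?  L(c) = {D} ∪ {∀t.¬C}
   open: L(c) ⊇ {D, ¬A, ¬C, ∀s.¬A, ∀t.¬C} — c ∉ ∃t.C possible
2. Hence c : ∃t.C: not entailed.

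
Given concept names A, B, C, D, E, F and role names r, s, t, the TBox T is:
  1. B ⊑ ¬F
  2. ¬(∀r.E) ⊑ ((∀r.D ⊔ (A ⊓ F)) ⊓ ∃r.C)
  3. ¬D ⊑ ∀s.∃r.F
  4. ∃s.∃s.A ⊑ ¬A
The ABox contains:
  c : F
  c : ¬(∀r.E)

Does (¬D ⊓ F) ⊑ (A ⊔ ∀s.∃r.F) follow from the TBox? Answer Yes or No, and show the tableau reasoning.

Yes

1. (¬D ⊓ F) ⊑ (A ⊔ ∀s.∃r.F)  ⇔  ((¬D ⊓ F) ⊓ (¬A ⊓ ∃s.∀r.¬F)) unsat w.r.t. T
   all branches close; clash {F, ¬F} at x₀
2. Hence (¬D ⊓ F) ⊑ (A ⊔ ∀s.∃r.F): entailed.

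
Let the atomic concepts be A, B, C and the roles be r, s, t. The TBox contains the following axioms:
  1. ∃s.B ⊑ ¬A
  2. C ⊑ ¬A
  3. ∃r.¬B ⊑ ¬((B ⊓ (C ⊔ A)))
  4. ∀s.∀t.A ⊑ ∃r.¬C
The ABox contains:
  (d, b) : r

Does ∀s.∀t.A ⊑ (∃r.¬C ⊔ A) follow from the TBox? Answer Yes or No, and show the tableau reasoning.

1. ∀s.∀t.A ⊑ (∃r.¬C ⊔ A)  ⇔  (∀s.∀t.A ⊓ (∀r.C ⊓ ¬A)) unsat w.r.t. T
   all branches close; clash {C, ¬C} at an ∃-successor
2. Hence ∀s.∀t.A ⊑ (∃r.¬C ⊔ A): entailed.

Yes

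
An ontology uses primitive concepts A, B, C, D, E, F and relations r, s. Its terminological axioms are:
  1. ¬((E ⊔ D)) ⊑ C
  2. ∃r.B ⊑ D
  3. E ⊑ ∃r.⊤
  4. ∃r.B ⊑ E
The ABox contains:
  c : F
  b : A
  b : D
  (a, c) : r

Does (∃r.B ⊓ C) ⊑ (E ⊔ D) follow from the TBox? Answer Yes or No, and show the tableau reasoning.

Yes

1. (∃r.B ⊓ C) ⊑ (E ⊔ D)  ⇔  ((∃r.B ⊓ C) ⊓ (¬E ⊓ ¬D)) unsat w.r.t. T
   all branches close; clash {D, ¬D} at x₀
2. Hence (∃r.B ⊓ C) ⊑ (E ⊔ D): entailed.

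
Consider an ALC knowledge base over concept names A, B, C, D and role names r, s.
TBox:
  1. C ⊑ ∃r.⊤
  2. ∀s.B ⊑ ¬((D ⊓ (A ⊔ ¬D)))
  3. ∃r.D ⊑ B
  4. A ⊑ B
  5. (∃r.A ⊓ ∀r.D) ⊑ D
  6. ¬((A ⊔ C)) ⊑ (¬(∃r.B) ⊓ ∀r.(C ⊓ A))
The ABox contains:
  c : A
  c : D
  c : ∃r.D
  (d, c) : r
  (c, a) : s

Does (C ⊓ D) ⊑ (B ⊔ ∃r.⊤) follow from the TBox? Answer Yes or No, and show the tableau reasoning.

1. (C ⊓ D) ⊑ (B ⊔ ∃r.⊤)  ⇔  ((C ⊓ D) ⊓ (¬B ⊓ ∀r.⊥)) unsat w.r.t. T
   all branches close; clash {B, ¬B} at x₀
2. Hence (C ⊓ D) ⊑ (B ⊔ ∃r.⊤): entailed.

Yes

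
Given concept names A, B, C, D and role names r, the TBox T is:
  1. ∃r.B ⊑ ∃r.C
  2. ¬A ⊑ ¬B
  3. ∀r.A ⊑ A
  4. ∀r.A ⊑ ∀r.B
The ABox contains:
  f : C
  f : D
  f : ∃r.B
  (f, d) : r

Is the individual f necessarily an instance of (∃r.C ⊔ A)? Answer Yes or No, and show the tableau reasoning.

Yes

1. f : (∃r.C ⊔ A)?  L(f) = {C, D, ∃r.B} ∪ {(∀r.¬C ⊓ ¬A)}
   clash {A, ¬A} at f — f ∈ (∃r.C ⊔ A)
2. Hence f : (∃r.C ⊔ A): entailed.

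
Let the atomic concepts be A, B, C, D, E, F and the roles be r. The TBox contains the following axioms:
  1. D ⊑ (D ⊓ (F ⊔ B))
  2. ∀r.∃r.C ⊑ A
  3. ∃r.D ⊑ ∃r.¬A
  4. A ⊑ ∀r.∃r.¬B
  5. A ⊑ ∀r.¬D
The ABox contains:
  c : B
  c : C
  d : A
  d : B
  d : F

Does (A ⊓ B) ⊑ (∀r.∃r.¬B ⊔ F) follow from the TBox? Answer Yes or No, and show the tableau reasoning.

Yes

1. (A ⊓ B) ⊑ (∀r.∃r.¬B ⊔ F)  ⇔  ((A ⊓ B) ⊓ (∃r.∀r.B ⊓ ¬F)) unsat w.r.t. T
   all branches close; clash {B, ¬B} at an ∃-successor
2. Hence (A ⊓ B) ⊑ (∀r.∃r.¬B ⊔ F): entailed.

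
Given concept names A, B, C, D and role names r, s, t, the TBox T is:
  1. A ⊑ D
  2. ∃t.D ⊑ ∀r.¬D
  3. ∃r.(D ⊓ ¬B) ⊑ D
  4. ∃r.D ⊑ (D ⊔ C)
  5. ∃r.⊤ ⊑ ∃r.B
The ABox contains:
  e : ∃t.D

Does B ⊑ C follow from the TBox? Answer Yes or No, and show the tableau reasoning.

1. B ⊑ C  ⇔  (B ⊓ ¬C) unsat w.r.t. T
   open: L(x₀) ⊇ {B, ¬A, ¬C, ∀r.(¬D ⊔ B), ∀r.¬D, …}
2. Hence B ⊑ C: not entailed.

No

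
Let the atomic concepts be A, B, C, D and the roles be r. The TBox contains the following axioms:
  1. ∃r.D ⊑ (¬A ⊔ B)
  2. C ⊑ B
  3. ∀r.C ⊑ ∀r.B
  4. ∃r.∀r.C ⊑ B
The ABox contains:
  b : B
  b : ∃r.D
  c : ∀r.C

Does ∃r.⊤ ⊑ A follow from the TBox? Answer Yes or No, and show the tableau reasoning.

1. ∃r.⊤ ⊑ A  ⇔  (∃r.⊤ ⊓ ¬A) unsat w.r.t. T
   open: L(x₀) ⊇ {¬A, ¬C, ∀r.¬D, ∀r.∃r.¬C, ∃r.¬C, …} (+ ∃-successors)
2. Hence ∃r.⊤ ⊑ A: not entailed.

No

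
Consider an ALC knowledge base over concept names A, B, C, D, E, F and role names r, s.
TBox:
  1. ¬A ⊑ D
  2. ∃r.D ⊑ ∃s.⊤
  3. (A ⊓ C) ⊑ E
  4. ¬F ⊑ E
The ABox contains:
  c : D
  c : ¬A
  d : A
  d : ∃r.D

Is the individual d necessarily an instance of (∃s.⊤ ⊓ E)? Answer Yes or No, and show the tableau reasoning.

1. d : (∃s.⊤ ⊓ E)?  L(d) = {A, ∃r.D} ∪ {(∀s.⊥ ⊔ ¬E)}
   apply at d: ∃r.D⊑∃s.⊤
   open: L(d) ⊇ {A, F, ¬C, ¬E, ∃r.D, …} (+ ∃-successors) — d ∉ (∃s.⊤ ⊓ E) possible
2. Hence d : (∃s.⊤ ⊓ E): not entailed.

No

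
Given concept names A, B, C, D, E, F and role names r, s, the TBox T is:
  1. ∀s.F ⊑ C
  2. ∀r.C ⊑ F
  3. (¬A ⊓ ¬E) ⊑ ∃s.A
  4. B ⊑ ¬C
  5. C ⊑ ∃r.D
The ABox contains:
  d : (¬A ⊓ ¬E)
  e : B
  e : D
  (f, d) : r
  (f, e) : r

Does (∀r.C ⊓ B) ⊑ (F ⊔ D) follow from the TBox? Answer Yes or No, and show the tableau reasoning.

Yes

1. (∀r.C ⊓ B) ⊑ (F ⊔ D)  ⇔  ((∀r.C ⊓ B) ⊓ (¬F ⊓ ¬D)) unsat w.r.t. T
   all branches close; clash {F, ¬F} at x₀
2. Hence (∀r.C ⊓ B) ⊑ (F ⊔ D): entailed.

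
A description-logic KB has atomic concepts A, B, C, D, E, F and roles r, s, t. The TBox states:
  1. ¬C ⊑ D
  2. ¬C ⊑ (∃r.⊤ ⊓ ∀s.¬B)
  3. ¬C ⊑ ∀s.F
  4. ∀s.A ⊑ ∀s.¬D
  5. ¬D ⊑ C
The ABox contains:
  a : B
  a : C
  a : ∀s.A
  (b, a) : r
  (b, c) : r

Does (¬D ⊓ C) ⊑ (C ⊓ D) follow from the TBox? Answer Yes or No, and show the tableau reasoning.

1. (¬D ⊓ C) ⊑ (C ⊓ D)  ⇔  ((¬D ⊓ C) ⊓ (¬C ⊔ ¬D)) unsat w.r.t. T
   open: L(x₀) ⊇ {C, ¬D, ∃s.¬A} (+ ∃-successors)
2. Hence (¬D ⊓ C) ⊑ (C ⊓ D): not entailed.

No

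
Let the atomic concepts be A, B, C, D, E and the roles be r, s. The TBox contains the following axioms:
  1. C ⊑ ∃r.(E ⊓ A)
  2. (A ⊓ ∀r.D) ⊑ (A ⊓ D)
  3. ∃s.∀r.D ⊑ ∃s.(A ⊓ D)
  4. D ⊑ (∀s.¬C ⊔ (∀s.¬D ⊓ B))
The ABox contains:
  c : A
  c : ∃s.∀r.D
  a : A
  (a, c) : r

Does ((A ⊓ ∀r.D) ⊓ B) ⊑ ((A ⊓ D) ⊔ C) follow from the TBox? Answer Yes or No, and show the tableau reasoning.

1. ((A ⊓ ∀r.D) ⊓ B) ⊑ ((A ⊓ D) ⊔ C)  ⇔  (((A ⊓ ∀r.D) ⊓ B) ⊓ ((¬A ⊔ ¬D) ⊓ ¬C)) unsat w.r.t. T
   all branches close; clash {D, ¬D} at x₀
2. Hence ((A ⊓ ∀r.D) ⊓ B) ⊑ ((A ⊓ D) ⊔ C): entailed.

Yes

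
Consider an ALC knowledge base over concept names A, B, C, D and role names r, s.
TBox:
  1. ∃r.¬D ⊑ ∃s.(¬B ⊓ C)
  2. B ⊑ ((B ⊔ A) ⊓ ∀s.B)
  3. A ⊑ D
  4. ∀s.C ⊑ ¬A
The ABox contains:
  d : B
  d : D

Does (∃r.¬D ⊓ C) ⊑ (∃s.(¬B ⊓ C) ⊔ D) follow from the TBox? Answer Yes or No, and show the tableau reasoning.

Yes

1. (∃r.¬D ⊓ C) ⊑ (∃s.(¬B ⊓ C) ⊔ D)  ⇔  ((∃r.¬D ⊓ C) ⊓ (∀s.(B ⊔ ¬C) ⊓ ¬D)) unsat w.r.t. T
   all branches close; clash {D, ¬D} at x₀
2. Hence (∃r.¬D ⊓ C) ⊑ (∃s.(¬B ⊓ C) ⊔ D): entailed.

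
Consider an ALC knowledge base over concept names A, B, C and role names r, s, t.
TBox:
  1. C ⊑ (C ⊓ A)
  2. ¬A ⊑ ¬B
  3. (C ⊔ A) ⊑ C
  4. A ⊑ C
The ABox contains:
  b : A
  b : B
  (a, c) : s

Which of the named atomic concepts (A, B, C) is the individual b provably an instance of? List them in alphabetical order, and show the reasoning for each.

{A, B, C}

1. b : A?  L(b) = {A, B} ∪ {¬A}
   clash {A, ¬A} at b — b ∈ A
2. b : B?  L(b) = {A, B} ∪ {¬B}
   clash {B, ¬B} at b — b ∈ B
3. b : C?  L(b) = {A, B} ∪ {¬C}
   clash {C, ¬C} at b — b ∈ C
4. Entailed for b: {A, B, C}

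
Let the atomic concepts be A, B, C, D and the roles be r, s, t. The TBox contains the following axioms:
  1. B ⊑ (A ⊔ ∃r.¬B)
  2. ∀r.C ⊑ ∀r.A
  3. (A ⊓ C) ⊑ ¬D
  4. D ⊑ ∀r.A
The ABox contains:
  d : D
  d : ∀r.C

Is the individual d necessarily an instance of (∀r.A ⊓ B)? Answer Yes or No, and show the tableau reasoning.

1. d : (∀r.A ⊓ B)?  L(d) = {D, ∀r.C} ∪ {(∃r.¬A ⊔ ¬B)}
   apply at d: ∀r.C⊑∀r.A; D⊑∀r.A
   open: L(d) ⊇ {D, ¬A, ¬B, ∀r.A, ∀r.C} — d ∉ (∀r.A ⊓ B) possible
2. Hence d : (∀r.A ⊓ B): not entailed.

No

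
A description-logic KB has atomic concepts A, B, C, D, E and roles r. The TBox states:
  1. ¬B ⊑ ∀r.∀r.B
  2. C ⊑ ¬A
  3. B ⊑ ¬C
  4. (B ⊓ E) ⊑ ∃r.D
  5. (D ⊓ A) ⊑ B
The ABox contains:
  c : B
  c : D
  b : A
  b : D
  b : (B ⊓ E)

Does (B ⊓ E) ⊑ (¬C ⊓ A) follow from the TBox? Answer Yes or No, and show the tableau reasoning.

1. (B ⊓ E) ⊑ (¬C ⊓ A)  ⇔  ((B ⊓ E) ⊓ (C ⊔ ¬A)) unsat w.r.t. T
   apply at x₀: B⊑¬C; (B ⊓ E)⊑∃r.D
   open: L(x₀) ⊇ {B, E, ¬A, ¬C, ∃r.D} (+ ∃-successors)
2. Hence (B ⊓ E) ⊑ (¬C ⊓ A): not entailed.

No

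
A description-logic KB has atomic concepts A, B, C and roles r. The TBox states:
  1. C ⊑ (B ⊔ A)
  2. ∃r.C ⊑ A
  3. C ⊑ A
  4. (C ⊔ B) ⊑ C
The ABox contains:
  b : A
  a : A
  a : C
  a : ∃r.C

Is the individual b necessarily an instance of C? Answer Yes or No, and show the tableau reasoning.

1. b : C?  L(b) = {A} ∪ {¬C}
   open: L(b) ⊇ {A, ¬B, ¬C} — b ∉ C possible
2. Hence b : C: not entailed.

No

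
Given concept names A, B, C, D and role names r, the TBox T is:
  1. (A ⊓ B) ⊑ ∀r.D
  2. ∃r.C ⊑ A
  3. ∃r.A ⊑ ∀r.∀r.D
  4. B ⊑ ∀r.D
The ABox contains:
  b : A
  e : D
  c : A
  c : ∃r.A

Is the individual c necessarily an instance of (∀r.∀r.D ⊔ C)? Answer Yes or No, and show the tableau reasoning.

Yes

1. c : (∀r.∀r.D ⊔ C)?  L(c) = {A, ∃r.A} ∪ {(∃r.∃r.¬D ⊓ ¬C)}
   clash {D, ¬D} at an ∃-successor — c ∈ (∀r.∀r.D ⊔ C)
2. Hence c : (∀r.∀r.D ⊔ C): entailed.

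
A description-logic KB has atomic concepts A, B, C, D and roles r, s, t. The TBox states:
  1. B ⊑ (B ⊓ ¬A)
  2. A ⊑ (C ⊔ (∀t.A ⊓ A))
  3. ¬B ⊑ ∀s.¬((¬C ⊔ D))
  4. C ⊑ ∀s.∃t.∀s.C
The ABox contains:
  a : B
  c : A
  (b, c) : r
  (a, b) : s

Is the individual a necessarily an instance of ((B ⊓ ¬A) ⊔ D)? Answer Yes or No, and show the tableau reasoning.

Yes

1. a : ((B ⊓ ¬A) ⊔ D)?  L(a) = {B} ∪ {((¬B ⊔ A) ⊓ ¬D)}
   clash {A, ¬A} at a — a ∈ ((B ⊓ ¬A) ⊔ D)
2. Hence a : ((B ⊓ ¬A) ⊔ D): entailed.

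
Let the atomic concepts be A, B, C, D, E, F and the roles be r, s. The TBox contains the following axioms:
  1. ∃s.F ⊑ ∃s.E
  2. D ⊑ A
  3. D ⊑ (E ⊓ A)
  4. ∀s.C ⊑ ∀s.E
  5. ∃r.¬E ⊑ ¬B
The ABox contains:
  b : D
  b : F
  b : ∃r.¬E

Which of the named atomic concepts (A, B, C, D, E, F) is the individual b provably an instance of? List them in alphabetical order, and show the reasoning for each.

{A, D, E, F}

1. b : A?  L(b) = {D, F, ∃r.¬E} ∪ {¬A}
   clash {A, ¬A} at b — b ∈ A
2. b : B?  L(b) = {D, F, ∃r.¬E} ∪ {¬B}
   apply at b: D⊑A; D⊑(E ⊓ A)
   open: L(b) ⊇ {A, D, E, F, ¬B, …} (+ ∃-successors) — b ∉ B possible
3. b : C?  L(b) = {D, F, ∃r.¬E} ∪ {¬C}
   apply at b: D⊑A; D⊑(E ⊓ A); ∃r.¬E⊑¬B
   open: L(b) ⊇ {A, D, E, F, ¬B, …} (+ ∃-successors) — b ∉ C possible
4. b : D?  L(b) = {D, F, ∃r.¬E} ∪ {¬D}
   clash {D, ¬D} at b — b ∈ D
5. b : E?  L(b) = {D, F, ∃r.¬E} ∪ {¬E}
   clash {E, ¬E} at b — b ∈ E
6. b : F?  L(b) = {D, F, ∃r.¬E} ∪ {¬F}
   clash {F, ¬F} at b — b ∈ F
7. Entailed for b: {A, D, E, F}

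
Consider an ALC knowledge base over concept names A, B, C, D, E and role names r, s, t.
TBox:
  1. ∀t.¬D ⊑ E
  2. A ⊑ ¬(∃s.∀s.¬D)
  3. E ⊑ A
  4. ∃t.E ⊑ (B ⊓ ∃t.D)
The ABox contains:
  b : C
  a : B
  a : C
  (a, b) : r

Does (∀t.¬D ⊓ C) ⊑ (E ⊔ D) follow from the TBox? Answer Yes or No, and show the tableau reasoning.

1. (∀t.¬D ⊓ C) ⊑ (E ⊔ D)  ⇔  ((∀t.¬D ⊓ C) ⊓ (¬E ⊓ ¬D)) unsat w.r.t. T
   all branches close; clash {E, ¬E} at x₀
2. Hence (∀t.¬D ⊓ C) ⊑ (E ⊔ D): entailed.

Yes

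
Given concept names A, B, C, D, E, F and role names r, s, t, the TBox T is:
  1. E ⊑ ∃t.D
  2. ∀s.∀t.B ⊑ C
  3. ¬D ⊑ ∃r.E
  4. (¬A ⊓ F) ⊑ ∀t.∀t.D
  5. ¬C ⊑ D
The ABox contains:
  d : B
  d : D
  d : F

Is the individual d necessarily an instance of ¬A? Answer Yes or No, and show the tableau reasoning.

No

1. d : ¬A?  L(d) = {B, D, F} ∪ {A}
   open: L(d) ⊇ {A, B, D, F, ¬E, …} (+ ∃-successors) — d ∉ ¬A possible
2. Hence d : ¬A: not entailed.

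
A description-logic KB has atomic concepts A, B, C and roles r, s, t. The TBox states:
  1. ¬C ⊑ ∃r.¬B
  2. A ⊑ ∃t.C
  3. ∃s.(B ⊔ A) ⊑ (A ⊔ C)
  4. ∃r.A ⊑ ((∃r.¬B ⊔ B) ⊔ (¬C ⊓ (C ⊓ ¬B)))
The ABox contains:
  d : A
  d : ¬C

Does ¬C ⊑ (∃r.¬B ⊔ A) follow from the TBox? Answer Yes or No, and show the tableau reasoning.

Yes

1. ¬C ⊑ (∃r.¬B ⊔ A)  ⇔  (¬C ⊓ (∀r.B ⊓ ¬A)) unsat w.r.t. T
   all branches close; clash {C, ¬C} at x₀
2. Hence ¬C ⊑ (∃r.¬B ⊔ A): entailed.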